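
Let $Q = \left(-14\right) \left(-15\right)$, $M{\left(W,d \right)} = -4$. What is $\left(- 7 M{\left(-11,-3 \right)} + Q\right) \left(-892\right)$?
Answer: $-212296$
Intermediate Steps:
$Q = 210$
$\left(- 7 M{\left(-11,-3 \right)} + Q\right) \left(-892\right) = \left(\left(-7\right) \left(-4\right) + 210\right) \left(-892\right) = \left(28 + 210\right) \left(-892\right) = 238 \left(-892\right) = -212296$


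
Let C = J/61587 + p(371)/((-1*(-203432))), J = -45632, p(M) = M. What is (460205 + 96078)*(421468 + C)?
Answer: 2937432875139029753395/12528766584 ≈ 2.3446e+11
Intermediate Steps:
C = -9260160247/12528766584 (C = -45632/61587 + 371/((-1*(-203432))) = -45632*1/61587 + 371/203432 = -45632/61587 + 371*(1/203432) = -45632/61587 + 371/203432 = -9260160247/12528766584 ≈ -0.73911)
(460205 + 96078)*(421468 + C) = (460205 + 96078)*(421468 - 9260160247/12528766584) = 556283*(5280464934465065/12528766584) = 2937432875139029753395/12528766584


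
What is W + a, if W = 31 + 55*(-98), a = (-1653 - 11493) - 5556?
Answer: -24061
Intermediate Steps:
a = -18702 (a = -13146 - 5556 = -18702)
W = -5359 (W = 31 - 5390 = -5359)
W + a = -5359 - 18702 = -24061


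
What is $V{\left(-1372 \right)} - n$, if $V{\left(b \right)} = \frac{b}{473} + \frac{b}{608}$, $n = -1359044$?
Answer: $\frac{97709456641}{71896} \approx 1.359 \cdot 10^{6}$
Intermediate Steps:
$V{\left(b \right)} = \frac{1081 b}{287584}$ ($V{\left(b \right)} = b \frac{1}{473} + b \frac{1}{608} = \frac{b}{473} + \frac{b}{608} = \frac{1081 b}{287584}$)
$V{\left(-1372 \right)} - n = \frac{1081}{287584} \left(-1372\right) - -1359044 = - \frac{370783}{71896} + 1359044 = \frac{97709456641}{71896}$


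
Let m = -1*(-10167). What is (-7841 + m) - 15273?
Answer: -12947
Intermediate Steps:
m = 10167
(-7841 + m) - 15273 = (-7841 + 10167) - 15273 = 2326 - 15273 = -12947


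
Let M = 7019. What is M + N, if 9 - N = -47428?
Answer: 54456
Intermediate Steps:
N = 47437 (N = 9 - 1*(-47428) = 9 + 47428 = 47437)
M + N = 7019 + 47437 = 54456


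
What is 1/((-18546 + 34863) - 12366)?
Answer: 1/3951 ≈ 0.00025310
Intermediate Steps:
1/((-18546 + 34863) - 12366) = 1/(16317 - 12366) = 1/3951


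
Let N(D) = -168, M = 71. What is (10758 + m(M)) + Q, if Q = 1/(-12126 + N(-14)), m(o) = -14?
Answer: 132086735/12294 ≈ 10744.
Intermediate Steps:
Q = -1/12294 (Q = 1/(-12126 - 168) = 1/(-12294) = -1/12294 ≈ -8.1340e-5)
(10758 + m(M)) + Q = (10758 - 14) - 1/12294 = 10744 - 1/12294 = 132086735/12294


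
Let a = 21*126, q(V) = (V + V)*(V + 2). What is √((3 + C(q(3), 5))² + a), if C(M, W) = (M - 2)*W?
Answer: √23095 ≈ 151.97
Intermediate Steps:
q(V) = 2*V*(2 + V) (q(V) = (2*V)*(2 + V) = 2*V*(2 + V))
a = 2646
C(M, W) = W*(-2 + M) (C(M, W) = (-2 + M)*W = W*(-2 + M))
√((3 + C(q(3), 5))² + a) = √((3 + 5*(-2 + 2*3*(2 + 3)))² + 2646) = √((3 + 5*(-2 + 2*3*5))² + 2646) = √((3 + 5*(-2 + 30))² + 2646) = √((3 + 5*28)² + 2646) = √((3 + 140)² + 2646) = √(143² + 2646) = √(20449 + 2646) = √23095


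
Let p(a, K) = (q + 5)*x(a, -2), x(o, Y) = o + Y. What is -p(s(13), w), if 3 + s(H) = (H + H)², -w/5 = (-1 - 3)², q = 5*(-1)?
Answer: 0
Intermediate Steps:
q = -5
w = -80 (w = -5*(-1 - 3)² = -5*(-4)² = -5*16 = -80)
s(H) = -3 + 4*H² (s(H) = -3 + (H + H)² = -3 + (2*H)² = -3 + 4*H²)
x(o, Y) = Y + o
p(a, K) = 0 (p(a, K) = (-5 + 5)*(-2 + a) = 0*(-2 + a) = 0)
-p(s(13), w) = -1*0 = 0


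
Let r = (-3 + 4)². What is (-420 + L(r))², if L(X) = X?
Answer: 175561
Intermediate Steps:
r = 1 (r = 1² = 1)
(-420 + L(r))² = (-420 + 1)² = (-419)² = 175561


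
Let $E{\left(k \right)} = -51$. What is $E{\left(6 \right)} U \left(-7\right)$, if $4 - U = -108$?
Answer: $39984$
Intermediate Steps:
$U = 112$ ($U = 4 - -108 = 4 + 108 = 112$)
$E{\left(6 \right)} U \left(-7\right) = - 51 \cdot 112 \left(-7\right) = \left(-51\right) \left(-784\right) = 39984$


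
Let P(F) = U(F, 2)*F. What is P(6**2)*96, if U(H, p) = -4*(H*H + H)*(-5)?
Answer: 92067840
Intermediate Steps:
U(H, p) = 20*H + 20*H**2 (U(H, p) = -4*(H**2 + H)*(-5) = -4*(H + H**2)*(-5) = (-4*H - 4*H**2)*(-5) = 20*H + 20*H**2)
P(F) = 20*F**2*(1 + F) (P(F) = (20*F*(1 + F))*F = 20*F**2*(1 + F))
P(6**2)*96 = (20*(6**2)**2*(1 + 6**2))*96 = (20*36**2*(1 + 36))*96 = (20*1296*37)*96 = 959040*96 = 92067840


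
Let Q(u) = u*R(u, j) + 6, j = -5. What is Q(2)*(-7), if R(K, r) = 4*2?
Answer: -154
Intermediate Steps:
R(K, r) = 8
Q(u) = 6 + 8*u (Q(u) = u*8 + 6 = 8*u + 6 = 6 + 8*u)
Q(2)*(-7) = (6 + 8*2)*(-7) = (6 + 16)*(-7) = 22*(-7) = -154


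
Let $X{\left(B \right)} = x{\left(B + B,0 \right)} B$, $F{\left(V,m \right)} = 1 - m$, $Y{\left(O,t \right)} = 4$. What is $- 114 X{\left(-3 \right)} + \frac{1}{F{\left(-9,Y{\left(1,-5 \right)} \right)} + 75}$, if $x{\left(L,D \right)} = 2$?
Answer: $\frac{49249}{72} \approx 684.01$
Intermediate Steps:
$X{\left(B \right)} = 2 B$
$- 114 X{\left(-3 \right)} + \frac{1}{F{\left(-9,Y{\left(1,-5 \right)} \right)} + 75} = - 114 \cdot 2 \left(-3\right) + \frac{1}{\left(1 - 4\right) + 75} = \left(-114\right) \left(-6\right) + \frac{1}{\left(1 - 4\right) + 75} = 684 + \frac{1}{-3 + 75} = 684 + \frac{1}{72} = \frac{49249}{72}$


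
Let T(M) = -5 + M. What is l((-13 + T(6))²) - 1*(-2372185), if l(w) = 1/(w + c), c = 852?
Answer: 2362696261/996 ≈ 2.3722e+6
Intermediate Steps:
l(w) = 1/(852 + w) (l(w) = 1/(w + 852) = 1/(852 + w))
l((-13 + T(6))²) - 1*(-2372185) = 1/(852 + (-13 + (-5 + 6))²) - 1*(-2372185) = 1/(852 + (-13 + 1)²) + 2372185 = 1/(852 + (-12)²) + 2372185 = 1/(852 + 144) + 2372185 = 1/996 + 2372185 = 2362696261/996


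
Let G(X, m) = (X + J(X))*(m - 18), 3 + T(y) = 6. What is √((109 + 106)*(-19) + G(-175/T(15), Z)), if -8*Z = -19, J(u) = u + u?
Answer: I*√21610/4 ≈ 36.751*I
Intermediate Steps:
T(y) = 3 (T(y) = -3 + 6 = 3)
J(u) = 2*u
Z = 19/8 (Z = -⅛*(-19) = 19/8 ≈ 2.3750)
G(X, m) = 3*X*(-18 + m) (G(X, m) = (X + 2*X)*(m - 18) = (3*X)*(-18 + m) = 3*X*(-18 + m))
√((109 + 106)*(-19) + G(-175/T(15), Z)) = √((109 + 106)*(-19) + 3*(-175/3)*(-18 + 19/8)) = √(215*(-19) + 3*(-175*⅓)*(-125/8)) = √(-4085 + 3*(-175/3)*(-125/8)) = √(-4085 + 21875/8) = √(-10805/8) = I*√21610/4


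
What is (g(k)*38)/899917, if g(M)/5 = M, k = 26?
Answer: 4940/899917 ≈ 0.0054894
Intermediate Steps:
g(M) = 5*M
(g(k)*38)/899917 = ((5*26)*38)/899917 = (130*38)*(1/899917) = 4940*(1/899917) = 4940/899917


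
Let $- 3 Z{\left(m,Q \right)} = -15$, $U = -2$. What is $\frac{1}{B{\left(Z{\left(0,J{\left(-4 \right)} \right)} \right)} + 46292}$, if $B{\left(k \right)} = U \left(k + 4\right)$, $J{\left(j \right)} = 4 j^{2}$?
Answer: $\frac{1}{46274} \approx 2.161 \cdot 10^{-5}$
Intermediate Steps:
$Z{\left(m,Q \right)} = 5$ ($Z{\left(m,Q \right)} = \left(- \frac{1}{3}\right) \left(-15\right) = 5$)
$B{\left(k \right)} = -8 - 2 k$ ($B{\left(k \right)} = - 2 \left(k + 4\right) = - 2 \left(4 + k\right) = -8 - 2 k$)
$\frac{1}{B{\left(Z{\left(0,J{\left(-4 \right)} \right)} \right)} + 46292} = \frac{1}{\left(-8 - 10\right) + 46292} = \frac{1}{-18 + 46292} = \frac{1}{46274}$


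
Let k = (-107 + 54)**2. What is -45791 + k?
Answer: -42982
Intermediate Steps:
k = 2809 (k = (-53)**2 = 2809)
-45791 + k = -45791 + 2809 = -42982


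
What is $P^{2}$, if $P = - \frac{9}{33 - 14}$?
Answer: $\frac{81}{361} \approx 0.22438$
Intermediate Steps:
$P = - \frac{9}{19}$ ($P = - \frac{9}{33 - 14} = - \frac{9}{19} \approx -0.47368$)
$P^{2} = \left(- \frac{9}{19}\right)^{2} = \frac{81}{361}$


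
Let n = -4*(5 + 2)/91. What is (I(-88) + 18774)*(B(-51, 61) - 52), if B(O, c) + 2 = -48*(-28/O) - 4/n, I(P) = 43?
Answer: -21545465/17 ≈ -1.2674e+6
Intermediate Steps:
n = -4/13 (n = -4*7*(1/91) = -28*1/91 = -4/13 ≈ -0.30769)
B(O, c) = 11 + 1344/O (B(O, c) = -2 + (-48*(-28/O) - 4/(-4/13)) = -2 + (-48*(-28/O) - 4*(-13/4)) = -2 + (-48*(-28/O) + 13) = -2 + (-(-1344)/O + 13) = -2 + (1344/O + 13) = -2 + (13 + 1344/O) = 11 + 1344/O)
(I(-88) + 18774)*(B(-51, 61) - 52) = (43 + 18774)*((11 + 1344/(-51)) - 52) = 18817*((11 + 1344*(-1/51)) - 52) = 18817*((11 - 448/17) - 52) = 18817*(-261/17 - 52) = 18817*(-1145/17) = -21545465/17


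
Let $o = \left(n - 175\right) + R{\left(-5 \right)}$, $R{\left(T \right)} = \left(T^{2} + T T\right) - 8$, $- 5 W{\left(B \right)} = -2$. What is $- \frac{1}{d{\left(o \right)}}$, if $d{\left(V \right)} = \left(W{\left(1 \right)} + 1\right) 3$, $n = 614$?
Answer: $- \frac{5}{21} \approx -0.2381$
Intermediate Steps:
$W{\left(B \right)} = \frac{2}{5}$ ($W{\left(B \right)} = \left(- \frac{1}{5}\right) \left(-2\right) = \frac{2}{5}$)
$R{\left(T \right)} = -8 + 2 T^{2}$ ($R{\left(T \right)} = \left(T^{2} + T^{2}\right) - 8 = 2 T^{2} - 8 = -8 + 2 T^{2}$)
$o = 481$ ($o = \left(614 - 175\right) - \left(8 - 2 \left(-5\right)^{2}\right) = 439 + \left(-8 + 2 \cdot 25\right) = 439 + \left(-8 + 50\right) = 439 + 42 = 481$)
$d{\left(V \right)} = \frac{21}{5}$ ($d{\left(V \right)} = \left(\frac{2}{5} + 1\right) 3 = \frac{7}{5} \cdot 3 = \frac{21}{5}$)
$- \frac{1}{d{\left(o \right)}} = - \frac{1}{\frac{21}{5}} = \left(-1\right) \frac{5}{21} = - \frac{5}{21}$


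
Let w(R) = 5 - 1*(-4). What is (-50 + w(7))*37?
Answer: -1517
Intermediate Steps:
w(R) = 9 (w(R) = 5 + 4 = 9)
(-50 + w(7))*37 = (-50 + 9)*37 = -41*37 = -1517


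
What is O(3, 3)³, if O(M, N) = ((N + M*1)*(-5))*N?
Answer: -729000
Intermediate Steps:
O(M, N) = N*(-5*M - 5*N) (O(M, N) = ((N + M)*(-5))*N = ((M + N)*(-5))*N = (-5*M - 5*N)*N = N*(-5*M - 5*N))
O(3, 3)³ = (-5*3*(3 + 3))³ = (-5*3*6)³ = (-90)³ = -729000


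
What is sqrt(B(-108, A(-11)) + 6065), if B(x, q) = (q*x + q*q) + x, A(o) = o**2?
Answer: sqrt(7530) ≈ 86.776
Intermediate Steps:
B(x, q) = x + q**2 + q*x (B(x, q) = (q*x + q**2) + x = (q**2 + q*x) + x = x + q**2 + q*x)
sqrt(B(-108, A(-11)) + 6065) = sqrt((-108 + ((-11)**2)**2 + (-11)**2*(-108)) + 6065) = sqrt((-108 + 121**2 + 121*(-108)) + 6065) = sqrt((-108 + 14641 - 13068) + 6065) = sqrt(1465 + 6065) = sqrt(7530)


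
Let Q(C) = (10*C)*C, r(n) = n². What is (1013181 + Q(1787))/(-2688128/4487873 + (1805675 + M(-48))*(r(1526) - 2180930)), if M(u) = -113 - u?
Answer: 147861372795383/1197237307906399252 ≈ 0.00012350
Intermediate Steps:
Q(C) = 10*C²
(1013181 + Q(1787))/(-2688128/4487873 + (1805675 + M(-48))*(r(1526) - 2180930)) = (1013181 + 10*1787²)/(-2688128/4487873 + (1805675 + (-113 - 1*(-48)))*(1526² - 2180930)) = (1013181 + 10*3193369)/(-2688128*1/4487873 + (1805675 + (-113 + 48))*(2328676 - 2180930)) = (1013181 + 31933690)/(-2688128/4487873 + (1805675 - 65)*147746) = 32946871/(-2688128/4487873 + 1805610*147746) = 32946871/(-2688128/4487873 + 266771655060) = 32946871/(1197237307906399252/4487873) = 32946871*(4487873/1197237307906399252) = 147861372795383/1197237307906399252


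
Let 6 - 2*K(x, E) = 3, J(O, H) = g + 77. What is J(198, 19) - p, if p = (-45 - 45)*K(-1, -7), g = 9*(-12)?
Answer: 104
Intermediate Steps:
g = -108
J(O, H) = -31 (J(O, H) = -108 + 77 = -31)
K(x, E) = 3/2 (K(x, E) = 3 - 1/2*3 = 3 - 3/2 = 3/2)
p = -135 (p = (-45 - 45)*(3/2) = -90*3/2 = -135)
J(198, 19) - p = -31 - 1*(-135) = -31 + 135 = 104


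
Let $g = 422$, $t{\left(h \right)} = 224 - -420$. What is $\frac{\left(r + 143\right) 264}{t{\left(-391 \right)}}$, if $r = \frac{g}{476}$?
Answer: $\frac{1130085}{19159} \approx 58.985$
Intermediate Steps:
$t{\left(h \right)} = 644$ ($t{\left(h \right)} = 224 + 420 = 644$)
$r = \frac{211}{238}$ ($r = \frac{422}{476} = 422 \cdot \frac{1}{476} = \frac{211}{238} \approx 0.88655$)
$\frac{\left(r + 143\right) 264}{t{\left(-391 \right)}} = \frac{\left(\frac{211}{238} + 143\right) 264}{644} = \frac{34245}{238} \cdot 264 \cdot \frac{1}{644} = \frac{4520340}{119} \cdot \frac{1}{644} = \frac{1130085}{19159}$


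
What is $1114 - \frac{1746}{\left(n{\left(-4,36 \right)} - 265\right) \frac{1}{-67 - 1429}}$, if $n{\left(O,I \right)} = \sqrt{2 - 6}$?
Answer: $- \frac{613949134}{70229} - \frac{5224032 i}{70229} \approx -8742.1 - 74.386 i$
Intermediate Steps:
$n{\left(O,I \right)} = 2 i$ ($n{\left(O,I \right)} = \sqrt{2 - 6} = \sqrt{-4} = 2 i$)
$1114 - \frac{1746}{\left(n{\left(-4,36 \right)} - 265\right) \frac{1}{-67 - 1429}} = 1114 - \frac{1746}{\left(2 i - 265\right) \frac{1}{-67 - 1429}} = 1114 - \frac{1746}{\left(-265 + 2 i\right) \frac{1}{-1496}} = 1114 - \frac{1746}{\left(-265 + 2 i\right) \left(- \frac{1}{1496}\right)} = 1114 - \frac{1746}{\frac{265}{1496} - \frac{i}{748}} = 1114 - 1746 \frac{2238016 \left(\frac{265}{1496} + \frac{i}{748}\right)}{70229} = 1114 - \frac{3907575936 \left(\frac{265}{1496} + \frac{i}{748}\right)}{70229}$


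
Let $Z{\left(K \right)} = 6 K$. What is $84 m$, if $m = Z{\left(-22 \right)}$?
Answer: $-11088$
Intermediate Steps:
$m = -132$ ($m = 6 \left(-22\right) = -132$)
$84 m = 84 \left(-132\right) = -11088$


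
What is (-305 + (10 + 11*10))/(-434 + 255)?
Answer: 185/179 ≈ 1.0335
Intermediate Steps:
(-305 + (10 + 11*10))/(-434 + 255) = (-305 + (10 + 110))/(-179) = (-305 + 120)*(-1/179) = -185*(-1/179) = 185/179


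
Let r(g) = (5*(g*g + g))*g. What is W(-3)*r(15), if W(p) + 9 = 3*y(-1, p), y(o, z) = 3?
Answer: 0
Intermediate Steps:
r(g) = g*(5*g + 5*g²) (r(g) = (5*(g² + g))*g = (5*(g + g²))*g = (5*g + 5*g²)*g = g*(5*g + 5*g²))
W(p) = 0 (W(p) = -9 + 3*3 = -9 + 9 = 0)
W(-3)*r(15) = 0*(5*15²*(1 + 15)) = 0*(5*225*16) = 0*18000 = 0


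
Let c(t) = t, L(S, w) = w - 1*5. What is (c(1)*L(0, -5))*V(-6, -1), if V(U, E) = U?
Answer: 60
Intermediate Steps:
L(S, w) = -5 + w (L(S, w) = w - 5 = -5 + w)
(c(1)*L(0, -5))*V(-6, -1) = (1*(-5 - 5))*(-6) = (1*(-10))*(-6) = -10*(-6) = 60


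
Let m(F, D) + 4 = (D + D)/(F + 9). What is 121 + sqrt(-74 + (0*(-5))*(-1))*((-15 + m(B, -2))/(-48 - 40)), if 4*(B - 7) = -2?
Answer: 121 + 597*I*sqrt(74)/2728 ≈ 121.0 + 1.8825*I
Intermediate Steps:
B = 13/2 (B = 7 + (1/4)*(-2) = 7 - 1/2 = 13/2 ≈ 6.5000)
m(F, D) = -4 + 2*D/(9 + F) (m(F, D) = -4 + (D + D)/(F + 9) = -4 + (2*D)/(9 + F) = -4 + 2*D/(9 + F))
121 + sqrt(-74 + (0*(-5))*(-1))*((-15 + m(B, -2))/(-48 - 40)) = 121 + sqrt(-74 + (0*(-5))*(-1))*((-15 + 2*(-18 - 2 - 2*13/2)/(9 + 13/2))/(-48 - 40)) = 121 + sqrt(-74 + 0*(-1))*((-15 + 2*(-18 - 2 - 13)/(31/2))/(-88)) = 121 + sqrt(-74 + 0)*((-15 + 2*(2/31)*(-33))*(-1/88)) = 121 + sqrt(-74)*((-15 - 132/31)*(-1/88)) = 121 + (I*sqrt(74))*(-597/31*(-1/88)) = 121 + (I*sqrt(74))*(597/2728) = 121 + 597*I*sqrt(74)/2728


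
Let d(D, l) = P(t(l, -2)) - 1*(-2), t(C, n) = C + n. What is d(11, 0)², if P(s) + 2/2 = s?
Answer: 1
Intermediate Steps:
P(s) = -1 + s
d(D, l) = -1 + l (d(D, l) = (-1 + (l - 2)) - 1*(-2) = (-1 + (-2 + l)) + 2 = (-3 + l) + 2 = -1 + l)
d(11, 0)² = (-1 + 0)² = (-1)² = 1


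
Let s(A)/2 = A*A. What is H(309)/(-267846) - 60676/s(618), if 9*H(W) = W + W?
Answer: -226448261/2841578214 ≈ -0.079691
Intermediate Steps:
H(W) = 2*W/9 (H(W) = (W + W)/9 = (2*W)/9 = 2*W/9)
s(A) = 2*A**2 (s(A) = 2*(A*A) = 2*A**2)
H(309)/(-267846) - 60676/s(618) = ((2/9)*309)/(-267846) - 60676/(2*618**2) = (206/3)*(-1/267846) - 60676/(2*381924) = -103/401769 - 60676/763848 = -103/401769 - 60676*1/763848 = -103/401769 - 15169/190962 = -226448261/2841578214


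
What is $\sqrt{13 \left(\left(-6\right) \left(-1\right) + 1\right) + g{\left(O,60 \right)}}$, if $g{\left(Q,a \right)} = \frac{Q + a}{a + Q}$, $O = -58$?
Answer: $2 \sqrt{23} \approx 9.5917$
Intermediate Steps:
$g{\left(Q,a \right)} = 1$ ($g{\left(Q,a \right)} = \frac{Q + a}{Q + a} = 1$)
$\sqrt{13 \left(\left(-6\right) \left(-1\right) + 1\right) + g{\left(O,60 \right)}} = \sqrt{13 \left(\left(-6\right) \left(-1\right) + 1\right) + 1} = \sqrt{13 \left(6 + 1\right) + 1} = \sqrt{13 \cdot 7 + 1} = \sqrt{91 + 1} = \sqrt{92} = 2 \sqrt{23}$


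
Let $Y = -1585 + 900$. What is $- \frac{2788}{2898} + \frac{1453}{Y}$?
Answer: $- \frac{3060287}{992565} \approx -3.0832$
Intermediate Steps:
$Y = -685$
$- \frac{2788}{2898} + \frac{1453}{Y} = - \frac{2788}{2898} + \frac{1453}{-685} = \left(-2788\right) \frac{1}{2898} + 1453 \left(- \frac{1}{685}\right) = - \frac{1394}{1449} - \frac{1453}{685} = - \frac{3060287}{992565}$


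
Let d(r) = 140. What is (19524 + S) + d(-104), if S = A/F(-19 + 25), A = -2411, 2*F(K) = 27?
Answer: 526106/27 ≈ 19485.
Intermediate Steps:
F(K) = 27/2 (F(K) = (½)*27 = 27/2)
S = -4822/27 (S = -2411/27/2 = -2411*2/27 = -4822/27 ≈ -178.59)
(19524 + S) + d(-104) = (19524 - 4822/27) + 140 = 522326/27 + 140 = 526106/27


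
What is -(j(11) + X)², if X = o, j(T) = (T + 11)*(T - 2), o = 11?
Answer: -43681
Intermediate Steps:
j(T) = (-2 + T)*(11 + T) (j(T) = (11 + T)*(-2 + T) = (-2 + T)*(11 + T))
X = 11
-(j(11) + X)² = -((-22 + 11² + 9*11) + 11)² = -((-22 + 121 + 99) + 11)² = -(198 + 11)² = -1*209² = -1*43681 = -43681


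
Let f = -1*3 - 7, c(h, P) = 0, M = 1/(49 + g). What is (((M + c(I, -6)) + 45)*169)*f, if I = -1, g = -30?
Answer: -1446640/19 ≈ -76139.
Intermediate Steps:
M = 1/19 (M = 1/(49 - 30) = 1/19 ≈ 0.052632)
f = -10 (f = -3 - 7 = -10)
(((M + c(I, -6)) + 45)*169)*f = (((1/19 + 0) + 45)*169)*(-10) = ((1/19 + 45)*169)*(-10) = ((856/19)*169)*(-10) = (144664/19)*(-10) = -1446640/19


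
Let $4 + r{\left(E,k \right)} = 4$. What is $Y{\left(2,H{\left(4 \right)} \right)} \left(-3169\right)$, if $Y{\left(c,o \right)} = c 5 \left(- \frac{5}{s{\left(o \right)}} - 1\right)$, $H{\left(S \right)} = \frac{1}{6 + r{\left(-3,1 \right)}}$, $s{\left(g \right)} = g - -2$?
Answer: $\frac{1362670}{13} \approx 1.0482 \cdot 10^{5}$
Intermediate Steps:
$s{\left(g \right)} = 2 + g$ ($s{\left(g \right)} = g + 2 = 2 + g$)
$r{\left(E,k \right)} = 0$ ($r{\left(E,k \right)} = -4 + 4 = 0$)
$H{\left(S \right)} = \frac{1}{6}$ ($H{\left(S \right)} = \frac{1}{6 + 0} = \frac{1}{6}$)
$Y{\left(c,o \right)} = 5 c \left(-1 - \frac{5}{2 + o}\right)$ ($Y{\left(c,o \right)} = c 5 \left(- \frac{5}{2 + o} - 1\right) = 5 c \left(-1 - \frac{5}{2 + o}\right)$)
$Y{\left(2,H{\left(4 \right)} \right)} \left(-3169\right) = 5 \cdot 2 \frac{1}{2 + \frac{1}{6}} \left(-7 - \frac{1}{6}\right) \left(-3169\right) = 5 \cdot 2 \frac{1}{\frac{13}{6}} \left(-7 - \frac{1}{6}\right) \left(-3169\right) = 5 \cdot 2 \cdot \frac{6}{13} \left(- \frac{43}{6}\right) \left(-3169\right) = \left(- \frac{430}{13}\right) \left(-3169\right) = \frac{1362670}{13}$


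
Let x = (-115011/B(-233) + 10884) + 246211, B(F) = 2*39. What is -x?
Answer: -511241/2 ≈ -2.5562e+5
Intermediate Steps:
B(F) = 78
x = 511241/2 (x = (-115011/78 + 10884) + 246211 = (-115011*1/78 + 10884) + 246211 = (-2949/2 + 10884) + 246211 = 18819/2 + 246211 = 511241/2 ≈ 2.5562e+5)
-x = -1*511241/2 = -511241/2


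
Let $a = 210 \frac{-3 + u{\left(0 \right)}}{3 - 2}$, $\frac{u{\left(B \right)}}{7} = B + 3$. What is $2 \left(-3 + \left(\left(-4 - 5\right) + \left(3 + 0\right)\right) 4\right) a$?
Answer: $-204120$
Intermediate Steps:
$u{\left(B \right)} = 21 + 7 B$ ($u{\left(B \right)} = 7 \left(B + 3\right) = 7 \left(3 + B\right) = 21 + 7 B$)
$a = 3780$ ($a = 210 \frac{-3 + \left(21 + 7 \cdot 0\right)}{3 - 2} = 210 \frac{-3 + \left(21 + 0\right)}{1} = 210 \left(-3 + 21\right) 1 = 210 \cdot 18 \cdot 1 = 210 \cdot 18 = 3780$)
$2 \left(-3 + \left(\left(-4 - 5\right) + \left(3 + 0\right)\right) 4\right) a = 2 \left(-3 + \left(\left(-4 - 5\right) + \left(3 + 0\right)\right) 4\right) 3780 = 2 \left(-3 + \left(-9 + 3\right) 4\right) 3780 = 2 \left(-3 - 24\right) 3780 = 2 \left(-27\right) 3780 = \left(-54\right) 3780 = -204120$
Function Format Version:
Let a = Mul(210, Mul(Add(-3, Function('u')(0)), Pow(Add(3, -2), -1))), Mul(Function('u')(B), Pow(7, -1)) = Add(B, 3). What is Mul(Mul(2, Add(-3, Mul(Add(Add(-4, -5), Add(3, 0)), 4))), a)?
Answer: -204120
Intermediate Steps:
Function('u')(B) = Add(21, Mul(7, B)) (Function('u')(B) = Mul(7, Add(B, 3)) = Mul(7, Add(3, B)) = Add(21, Mul(7, B)))
a = 3780 (a = Mul(210, Mul(Add(-3, Add(21, Mul(7, 0))), Pow(Add(3, -2), -1))) = Mul(210, Mul(Add(-3, Add(21, 0)), Pow(1, -1))) = Mul(210, Mul(Add(-3, 21), 1)) = Mul(210, Mul(18, 1)) = Mul(210, 18) = 3780)
Mul(Mul(2, Add(-3, Mul(Add(Add(-4, -5), Add(3, 0)), 4))), a) = Mul(Mul(2, Add(-3, Mul(Add(Add(-4, -5), Add(3, 0)), 4))), 3780) = Mul(Mul(2, Add(-3, Mul(Add(-9, 3), 4))), 3780) = Mul(Mul(2, Add(-3, Mul(-6, 4))), 3780) = Mul(Mul(2, Add(-3, -24)), 3780) = Mul(Mul(2, -27), 3780) = Mul(-54, 3780) = -204120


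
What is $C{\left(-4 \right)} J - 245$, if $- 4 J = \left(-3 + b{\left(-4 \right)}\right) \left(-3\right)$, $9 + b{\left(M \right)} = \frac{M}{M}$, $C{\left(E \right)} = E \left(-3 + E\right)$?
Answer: $-476$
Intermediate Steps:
$b{\left(M \right)} = -8$ ($b{\left(M \right)} = -9 + \frac{M}{M} = -9 + 1 = -8$)
$J = - \frac{33}{4}$ ($J = - \frac{\left(-3 - 8\right) \left(-3\right)}{4} = - \frac{\left(-11\right) \left(-3\right)}{4} = \left(- \frac{1}{4}\right) 33 = - \frac{33}{4} \approx -8.25$)
$C{\left(-4 \right)} J - 245 = - 4 \left(-3 - 4\right) \left(- \frac{33}{4}\right) - 245 = \left(-4\right) \left(-7\right) \left(- \frac{33}{4}\right) - 245 = 28 \left(- \frac{33}{4}\right) - 245 = -231 - 245 = -476$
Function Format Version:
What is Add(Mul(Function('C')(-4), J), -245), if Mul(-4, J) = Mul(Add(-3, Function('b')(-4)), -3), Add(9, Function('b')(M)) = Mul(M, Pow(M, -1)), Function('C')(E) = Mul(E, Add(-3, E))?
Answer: -476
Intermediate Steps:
Function('b')(M) = -8 (Function('b')(M) = Add(-9, Mul(M, Pow(M, -1))) = Add(-9, 1) = -8)
J = Rational(-33, 4) (J = Mul(Rational(-1, 4), Mul(Add(-3, -8), -3)) = Mul(Rational(-1, 4), Mul(-11, -3)) = Mul(Rational(-1, 4), 33) = Rational(-33, 4) ≈ -8.2500)
Add(Mul(Function('C')(-4), J), -245) = Add(Mul(Mul(-4, Add(-3, -4)), Rational(-33, 4)), -245) = Add(Mul(Mul(-4, -7), Rational(-33, 4)), -245) = Add(Mul(28, Rational(-33, 4)), -245) = Add(-231, -245) = -476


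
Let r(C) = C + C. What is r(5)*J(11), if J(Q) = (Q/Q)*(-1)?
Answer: -10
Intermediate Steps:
r(C) = 2*C
J(Q) = -1 (J(Q) = 1*(-1) = -1)
r(5)*J(11) = (2*5)*(-1) = 10*(-1) = -10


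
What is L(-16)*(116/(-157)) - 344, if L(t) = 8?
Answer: -54936/157 ≈ -349.91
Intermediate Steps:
L(-16)*(116/(-157)) - 344 = 8*(116/(-157)) - 344 = 8*(116*(-1/157)) - 344 = 8*(-116/157) - 344 = -928/157 - 344 = -54936/157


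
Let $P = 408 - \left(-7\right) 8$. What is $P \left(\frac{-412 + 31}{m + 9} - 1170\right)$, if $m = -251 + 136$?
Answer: $- \frac{28684248}{53} \approx -5.4121 \cdot 10^{5}$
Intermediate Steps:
$m = -115$
$P = 464$ ($P = 408 - -56 = 408 + 56 = 464$)
$P \left(\frac{-412 + 31}{m + 9} - 1170\right) = 464 \left(\frac{-412 + 31}{-115 + 9} - 1170\right) = 464 \left(- \frac{381}{-106} - 1170\right) = 464 \left(\left(-381\right) \left(- \frac{1}{106}\right) - 1170\right) = 464 \left(\frac{381}{106} - 1170\right) = 464 \left(- \frac{123639}{106}\right) = - \frac{28684248}{53}$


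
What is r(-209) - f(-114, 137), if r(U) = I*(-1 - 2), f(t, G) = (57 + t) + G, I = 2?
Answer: -86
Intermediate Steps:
f(t, G) = 57 + G + t
r(U) = -6 (r(U) = 2*(-1 - 2) = 2*(-3) = -6)
r(-209) - f(-114, 137) = -6 - (57 + 137 - 114) = -6 - 1*80 = -6 - 80 = -86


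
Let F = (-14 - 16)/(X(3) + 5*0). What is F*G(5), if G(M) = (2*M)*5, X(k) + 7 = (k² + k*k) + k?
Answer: -750/7 ≈ -107.14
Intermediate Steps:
X(k) = -7 + k + 2*k² (X(k) = -7 + ((k² + k*k) + k) = -7 + ((k² + k²) + k) = -7 + (2*k² + k) = -7 + (k + 2*k²) = -7 + k + 2*k²)
G(M) = 10*M
F = -15/7 (F = (-14 - 16)/((-7 + 3 + 2*3²) + 5*0) = -30/((-7 + 3 + 2*9) + 0) = -30/((-7 + 3 + 18) + 0) = -30/(14 + 0) = -30/14 = -30*1/14 = -15/7 ≈ -2.1429)
F*G(5) = -150*5/7 = -15/7*50 = -750/7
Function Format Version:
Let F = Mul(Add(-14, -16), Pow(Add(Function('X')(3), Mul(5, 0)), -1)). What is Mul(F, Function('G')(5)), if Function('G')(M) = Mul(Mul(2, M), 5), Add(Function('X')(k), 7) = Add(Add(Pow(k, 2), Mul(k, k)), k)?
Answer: Rational(-750, 7) ≈ -107.14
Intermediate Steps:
Function('X')(k) = Add(-7, k, Mul(2, Pow(k, 2))) (Function('X')(k) = Add(-7, Add(Add(Pow(k, 2), Mul(k, k)), k)) = Add(-7, Add(Add(Pow(k, 2), Pow(k, 2)), k)) = Add(-7, Add(Mul(2, Pow(k, 2)), k)) = Add(-7, Add(k, Mul(2, Pow(k, 2)))) = Add(-7, k, Mul(2, Pow(k, 2))))
Function('G')(M) = Mul(10, M)
F = Rational(-15, 7) (F = Mul(Add(-14, -16), Pow(Add(Add(-7, 3, Mul(2, Pow(3, 2))), Mul(5, 0)), -1)) = Mul(-30, Pow(Add(Add(-7, 3, Mul(2, 9)), 0), -1)) = Mul(-30, Pow(Add(Add(-7, 3, 18), 0), -1)) = Mul(-30, Pow(Add(14, 0), -1)) = Mul(-30, Pow(14, -1)) = Mul(-30, Rational(1, 14)) = Rational(-15, 7) ≈ -2.1429)
Mul(F, Function('G')(5)) = Mul(Rational(-15, 7), Mul(10, 5)) = Mul(Rational(-15, 7), 50) = Rational(-750, 7)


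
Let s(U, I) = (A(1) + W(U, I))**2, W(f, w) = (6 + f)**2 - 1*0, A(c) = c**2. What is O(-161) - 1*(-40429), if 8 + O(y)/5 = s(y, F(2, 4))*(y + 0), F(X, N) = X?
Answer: -464685143791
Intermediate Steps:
W(f, w) = (6 + f)**2 (W(f, w) = (6 + f)**2 + 0 = (6 + f)**2)
s(U, I) = (1 + (6 + U)**2)**2 (s(U, I) = (1**2 + (6 + U)**2)**2 = (1 + (6 + U)**2)**2)
O(y) = -40 + 5*y*(1 + (6 + y)**2)**2 (O(y) = -40 + 5*((1 + (6 + y)**2)**2*(y + 0)) = -40 + 5*((1 + (6 + y)**2)**2*y) = -40 + 5*(y*(1 + (6 + y)**2)**2) = -40 + 5*y*(1 + (6 + y)**2)**2)
O(-161) - 1*(-40429) = (-40 + 5*(-161)*(1 + (6 - 161)**2)**2) - 1*(-40429) = (-40 + 5*(-161)*(1 + (-155)**2)**2) + 40429 = (-40 + 5*(-161)*(1 + 24025)**2) + 40429 = (-40 + 5*(-161)*24026**2) + 40429 = (-40 + 5*(-161)*577248676) + 40429 = (-40 - 464685184180) + 40429 = -464685184220 + 40429 = -464685143791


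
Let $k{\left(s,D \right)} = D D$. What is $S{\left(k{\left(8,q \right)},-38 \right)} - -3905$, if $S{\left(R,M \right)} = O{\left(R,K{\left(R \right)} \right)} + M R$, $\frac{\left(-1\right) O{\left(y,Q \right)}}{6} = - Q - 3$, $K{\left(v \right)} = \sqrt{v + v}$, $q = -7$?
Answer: $2061 + 42 \sqrt{2} \approx 2120.4$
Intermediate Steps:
$K{\left(v \right)} = \sqrt{2} \sqrt{v}$ ($K{\left(v \right)} = \sqrt{2 v} = \sqrt{2} \sqrt{v}$)
$k{\left(s,D \right)} = D^{2}$
$O{\left(y,Q \right)} = 18 + 6 Q$ ($O{\left(y,Q \right)} = - 6 \left(- Q - 3\right) = - 6 \left(-3 - Q\right) = 18 + 6 Q$)
$S{\left(R,M \right)} = 18 + M R + 6 \sqrt{2} \sqrt{R}$ ($S{\left(R,M \right)} = \left(18 + 6 \sqrt{2} \sqrt{R}\right) + M R = 18 + M R + 6 \sqrt{2} \sqrt{R}$)
$S{\left(k{\left(8,q \right)},-38 \right)} - -3905 = \left(18 - 38 \left(-7\right)^{2} + 6 \sqrt{2} \sqrt{\left(-7\right)^{2}}\right) - -3905 = \left(18 - 1862 + 6 \sqrt{2} \sqrt{49}\right) + 3905 = \left(18 - 1862 + 6 \sqrt{2} \cdot 7\right) + 3905 = \left(18 - 1862 + 42 \sqrt{2}\right) + 3905 = \left(-1844 + 42 \sqrt{2}\right) + 3905 = 2061 + 42 \sqrt{2}$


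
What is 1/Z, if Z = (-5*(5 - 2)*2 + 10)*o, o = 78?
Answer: -1/1560 ≈ -0.00064103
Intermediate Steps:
Z = -1560 (Z = (-5*(5 - 2)*2 + 10)*78 = (-5*3*2 + 10)*78 = (-15*2 + 10)*78 = (-30 + 10)*78 = -20*78 = -1560)
1/Z = 1/(-1560) = -1/1560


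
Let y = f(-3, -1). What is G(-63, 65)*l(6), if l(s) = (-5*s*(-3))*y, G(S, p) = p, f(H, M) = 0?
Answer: 0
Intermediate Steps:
y = 0
l(s) = 0 (l(s) = (-5*s*(-3))*0 = (15*s)*0 = 0)
G(-63, 65)*l(6) = 65*0 = 0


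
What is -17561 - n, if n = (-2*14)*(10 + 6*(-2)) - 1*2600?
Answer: -15017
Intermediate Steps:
n = -2544 (n = -28*(10 - 12) - 2600 = -28*(-2) - 2600 = 56 - 2600 = -2544)
-17561 - n = -17561 - 1*(-2544) = -17561 + 2544 = -15017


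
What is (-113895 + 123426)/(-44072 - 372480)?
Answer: -9531/416552 ≈ -0.022881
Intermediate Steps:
(-113895 + 123426)/(-44072 - 372480) = 9531/(-416552) = 9531*(-1/416552) = -9531/416552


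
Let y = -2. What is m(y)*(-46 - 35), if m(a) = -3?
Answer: 243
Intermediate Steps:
m(y)*(-46 - 35) = -3*(-46 - 35) = -3*(-81) = 243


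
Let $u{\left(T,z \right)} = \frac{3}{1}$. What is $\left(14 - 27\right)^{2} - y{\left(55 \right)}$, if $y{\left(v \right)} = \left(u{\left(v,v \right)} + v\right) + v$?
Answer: $56$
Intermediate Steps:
$u{\left(T,z \right)} = 3$ ($u{\left(T,z \right)} = 3 \cdot 1 = 3$)
$y{\left(v \right)} = 3 + 2 v$ ($y{\left(v \right)} = \left(3 + v\right) + v = 3 + 2 v$)
$\left(14 - 27\right)^{2} - y{\left(55 \right)} = \left(14 - 27\right)^{2} - \left(3 + 2 \cdot 55\right) = \left(-13\right)^{2} - \left(3 + 110\right) = 169 - 113 = 56$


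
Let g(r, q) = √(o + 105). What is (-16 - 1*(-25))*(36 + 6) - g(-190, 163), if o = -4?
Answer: 378 - √101 ≈ 367.95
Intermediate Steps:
g(r, q) = √101 (g(r, q) = √(-4 + 105) = √101)
(-16 - 1*(-25))*(36 + 6) - g(-190, 163) = (-16 - 1*(-25))*(36 + 6) - √101 = (-16 + 25)*42 - √101 = 9*42 - √101 = 378 - √101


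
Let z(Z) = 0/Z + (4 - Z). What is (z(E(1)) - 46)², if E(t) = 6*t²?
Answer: 2304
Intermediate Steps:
z(Z) = 4 - Z (z(Z) = 0 + (4 - Z) = 4 - Z)
(z(E(1)) - 46)² = ((4 - 6*1²) - 46)² = ((4 - 6) - 46)² = (-2 - 46)² = (-48)² = 2304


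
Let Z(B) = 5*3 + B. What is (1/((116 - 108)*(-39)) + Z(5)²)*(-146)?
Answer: -9110327/156 ≈ -58400.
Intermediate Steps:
Z(B) = 15 + B
(1/((116 - 108)*(-39)) + Z(5)²)*(-146) = (1/((116 - 108)*(-39)) + (15 + 5)²)*(-146) = (-1/39/8 + 20²)*(-146) = ((⅛)*(-1/39) + 400)*(-146) = (-1/312 + 400)*(-146) = (124799/312)*(-146) = -9110327/156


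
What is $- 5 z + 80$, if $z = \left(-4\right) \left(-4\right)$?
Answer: $0$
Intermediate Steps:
$z = 16$
$- 5 z + 80 = \left(-5\right) 16 + 80 = -80 + 80 = 0$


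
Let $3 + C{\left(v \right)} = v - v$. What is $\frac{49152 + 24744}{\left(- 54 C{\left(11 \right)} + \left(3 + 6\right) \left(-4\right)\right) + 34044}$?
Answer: $\frac{12316}{5695} \approx 2.1626$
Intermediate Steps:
$C{\left(v \right)} = -3$ ($C{\left(v \right)} = -3 + \left(v - v\right) = -3 + 0 = -3$)
$\frac{49152 + 24744}{\left(- 54 C{\left(11 \right)} + \left(3 + 6\right) \left(-4\right)\right) + 34044} = \frac{49152 + 24744}{\left(\left(-54\right) \left(-3\right) + \left(3 + 6\right) \left(-4\right)\right) + 34044} = \frac{73896}{\left(162 + 9 \left(-4\right)\right) + 34044} = \frac{73896}{\left(162 - 36\right) + 34044} = \frac{73896}{126 + 34044} = \frac{73896}{34170} = 73896 \cdot \frac{1}{34170} = \frac{12316}{5695}$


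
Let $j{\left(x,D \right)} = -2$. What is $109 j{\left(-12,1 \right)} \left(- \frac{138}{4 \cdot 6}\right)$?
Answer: $\frac{2507}{2} \approx 1253.5$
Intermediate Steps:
$109 j{\left(-12,1 \right)} \left(- \frac{138}{4 \cdot 6}\right) = 109 \left(-2\right) \left(- \frac{138}{4 \cdot 6}\right) = - 218 \left(- \frac{138}{24}\right) = - 218 \left(\left(-138\right) \frac{1}{24}\right) = \left(-218\right) \left(- \frac{23}{4}\right) = \frac{2507}{2}$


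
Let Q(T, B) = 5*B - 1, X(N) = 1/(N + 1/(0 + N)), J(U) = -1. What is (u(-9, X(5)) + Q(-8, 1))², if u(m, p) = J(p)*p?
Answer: 9801/676 ≈ 14.499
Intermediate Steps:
X(N) = 1/(N + 1/N)
Q(T, B) = -1 + 5*B
u(m, p) = -p
(u(-9, X(5)) + Q(-8, 1))² = (-5/(1 + 5²) + (-1 + 5*1))² = (-5/(1 + 25) + (-1 + 5))² = (-5/26 + 4)² = (99/26)² = 9801/676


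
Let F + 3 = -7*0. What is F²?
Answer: 9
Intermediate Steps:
F = -3 (F = -3 - 7*0 = -3 + 0 = -3)
F² = (-3)² = 9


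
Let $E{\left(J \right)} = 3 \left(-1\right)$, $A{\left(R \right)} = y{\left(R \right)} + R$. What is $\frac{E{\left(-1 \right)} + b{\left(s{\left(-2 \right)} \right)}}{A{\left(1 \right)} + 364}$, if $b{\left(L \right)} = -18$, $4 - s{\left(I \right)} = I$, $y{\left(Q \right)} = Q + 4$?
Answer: $- \frac{21}{370} \approx -0.056757$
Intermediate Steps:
$y{\left(Q \right)} = 4 + Q$
$s{\left(I \right)} = 4 - I$
$A{\left(R \right)} = 4 + 2 R$ ($A{\left(R \right)} = \left(4 + R\right) + R = 4 + 2 R$)
$E{\left(J \right)} = -3$
$\frac{E{\left(-1 \right)} + b{\left(s{\left(-2 \right)} \right)}}{A{\left(1 \right)} + 364} = \frac{-3 - 18}{\left(4 + 2 \cdot 1\right) + 364} = - \frac{21}{\left(4 + 2\right) + 364} = - \frac{21}{6 + 364} = - \frac{21}{370}$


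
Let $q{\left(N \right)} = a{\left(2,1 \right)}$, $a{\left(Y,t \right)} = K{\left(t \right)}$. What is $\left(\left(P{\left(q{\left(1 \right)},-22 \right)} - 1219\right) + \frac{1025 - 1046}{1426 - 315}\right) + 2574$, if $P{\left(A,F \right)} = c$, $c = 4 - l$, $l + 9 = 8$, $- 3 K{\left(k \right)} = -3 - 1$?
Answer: $\frac{1510939}{1111} \approx 1360.0$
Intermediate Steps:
$K{\left(k \right)} = \frac{4}{3}$ ($K{\left(k \right)} = - \frac{-3 - 1}{3} = \left(- \frac{1}{3}\right) \left(-4\right) = \frac{4}{3}$)
$l = -1$ ($l = -9 + 8 = -1$)
$a{\left(Y,t \right)} = \frac{4}{3}$
$q{\left(N \right)} = \frac{4}{3}$
$c = 5$ ($c = 4 - -1 = 4 + 1 = 5$)
$P{\left(A,F \right)} = 5$
$\left(\left(P{\left(q{\left(1 \right)},-22 \right)} - 1219\right) + \frac{1025 - 1046}{1426 - 315}\right) + 2574 = \left(\left(5 - 1219\right) + \frac{1025 - 1046}{1426 - 315}\right) + 2574 = \left(-1214 - \frac{21}{1111}\right) + 2574 = - \frac{1348775}{1111} + 2574 = \frac{1510939}{1111}$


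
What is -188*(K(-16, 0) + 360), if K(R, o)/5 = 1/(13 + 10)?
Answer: -1557580/23 ≈ -67721.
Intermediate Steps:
K(R, o) = 5/23 (K(R, o) = 5/(13 + 10) = 5/23)
-188*(K(-16, 0) + 360) = -188*(5/23 + 360) = -188*8285/23 = -1557580/23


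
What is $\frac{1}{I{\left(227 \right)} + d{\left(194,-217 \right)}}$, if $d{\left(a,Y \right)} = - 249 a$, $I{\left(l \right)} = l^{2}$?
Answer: $\frac{1}{3223} \approx 0.00031027$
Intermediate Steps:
$\frac{1}{I{\left(227 \right)} + d{\left(194,-217 \right)}} = \frac{1}{227^{2} - 48306} = \frac{1}{51529 - 48306} = \frac{1}{3223}$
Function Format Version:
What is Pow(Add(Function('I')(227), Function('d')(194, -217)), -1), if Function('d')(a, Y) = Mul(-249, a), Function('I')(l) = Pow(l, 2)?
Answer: Rational(1, 3223) ≈ 0.00031027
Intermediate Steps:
Pow(Add(Function('I')(227), Function('d')(194, -217)), -1) = Pow(Add(Pow(227, 2), Mul(-249, 194)), -1) = Pow(Add(51529, -48306), -1) = Pow(3223, -1) = Rational(1, 3223)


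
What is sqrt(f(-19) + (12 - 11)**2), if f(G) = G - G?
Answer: 1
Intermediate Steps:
f(G) = 0
sqrt(f(-19) + (12 - 11)**2) = sqrt(0 + (12 - 11)**2) = sqrt(0 + 1**2) = sqrt(0 + 1) = sqrt(1) = 1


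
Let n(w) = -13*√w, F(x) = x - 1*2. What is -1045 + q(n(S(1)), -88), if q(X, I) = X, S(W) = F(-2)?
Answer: -1045 - 26*I ≈ -1045.0 - 26.0*I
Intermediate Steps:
F(x) = -2 + x (F(x) = x - 2 = -2 + x)
S(W) = -4 (S(W) = -2 - 2 = -4)
-1045 + q(n(S(1)), -88) = -1045 - 26*I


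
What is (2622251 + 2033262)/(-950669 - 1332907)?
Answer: -4655513/2283576 ≈ -2.0387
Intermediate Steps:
(2622251 + 2033262)/(-950669 - 1332907) = 4655513/(-2283576) = 4655513*(-1/2283576) = -4655513/2283576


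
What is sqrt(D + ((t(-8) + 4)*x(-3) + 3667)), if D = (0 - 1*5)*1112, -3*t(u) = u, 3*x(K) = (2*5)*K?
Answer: I*sqrt(17637)/3 ≈ 44.268*I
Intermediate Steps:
x(K) = 10*K/3 (x(K) = ((2*5)*K)/3 = (10*K)/3 = 10*K/3)
t(u) = -u/3
D = -5560 (D = (0 - 5)*1112 = -5*1112 = -5560)
sqrt(D + ((t(-8) + 4)*x(-3) + 3667)) = sqrt(-5560 + ((-1/3*(-8) + 4)*((10/3)*(-3)) + 3667)) = sqrt(-5560 + ((8/3 + 4)*(-10) + 3667)) = sqrt(-5560 + ((20/3)*(-10) + 3667)) = sqrt(-5560 + (-200/3 + 3667)) = sqrt(-5560 + 10801/3) = sqrt(-5879/3) = I*sqrt(17637)/3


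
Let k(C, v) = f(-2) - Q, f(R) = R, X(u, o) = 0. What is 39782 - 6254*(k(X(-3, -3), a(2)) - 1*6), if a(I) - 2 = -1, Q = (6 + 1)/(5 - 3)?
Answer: 111703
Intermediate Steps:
Q = 7/2 ≈ 3.5000
a(I) = 1 (a(I) = 2 - 1 = 1)
k(C, v) = -11/2 (k(C, v) = -2 - 1*7/2 = -2 - 7/2 = -11/2)
39782 - 6254*(k(X(-3, -3), a(2)) - 1*6) = 39782 - 6254*(-11/2 - 1*6) = 39782 - 6254*(-11/2 - 6) = 39782 - 6254*(-23/2) = 39782 + 71921 = 111703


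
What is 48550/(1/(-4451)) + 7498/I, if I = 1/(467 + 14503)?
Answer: -103850990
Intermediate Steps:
I = 1/14970 ≈ 6.6800e-5
48550/(1/(-4451)) + 7498/I = 48550/(1/(-4451)) + 7498/(1/14970) = 48550/(-1/4451) + 7498*14970 = 48550*(-4451) + 112245060 = -216096050 + 112245060 = -103850990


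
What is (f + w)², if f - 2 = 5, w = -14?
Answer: 49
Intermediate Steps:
f = 7 (f = 2 + 5 = 7)
(f + w)² = (7 - 14)² = (-7)² = 49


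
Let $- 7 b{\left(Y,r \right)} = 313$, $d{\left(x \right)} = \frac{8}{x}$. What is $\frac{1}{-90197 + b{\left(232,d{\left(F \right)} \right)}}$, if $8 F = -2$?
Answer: $- \frac{7}{631692} \approx -1.1081 \cdot 10^{-5}$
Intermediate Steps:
$F = - \frac{1}{4}$ ($F = \frac{1}{8} \left(-2\right) = - \frac{1}{4} \approx -0.25$)
$b{\left(Y,r \right)} = - \frac{313}{7}$ ($b{\left(Y,r \right)} = \left(- \frac{1}{7}\right) 313 = - \frac{313}{7}$)
$\frac{1}{-90197 + b{\left(232,d{\left(F \right)} \right)}} = \frac{1}{-90197 - \frac{313}{7}} = \frac{1}{- \frac{631692}{7}} = - \frac{7}{631692}$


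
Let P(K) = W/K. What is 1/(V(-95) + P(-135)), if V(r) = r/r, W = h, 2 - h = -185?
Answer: -135/52 ≈ -2.5962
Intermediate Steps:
h = 187 (h = 2 - 1*(-185) = 2 + 185 = 187)
W = 187
V(r) = 1
P(K) = 187/K
1/(V(-95) + P(-135)) = 1/(1 + 187/(-135)) = 1/(1 + 187*(-1/135)) = 1/(1 - 187/135) = 1/(-52/135) = -135/52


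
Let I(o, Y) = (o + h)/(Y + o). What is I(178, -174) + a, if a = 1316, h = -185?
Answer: 5257/4 ≈ 1314.3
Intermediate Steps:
I(o, Y) = (-185 + o)/(Y + o) (I(o, Y) = (o - 185)/(Y + o) = (-185 + o)/(Y + o))
I(178, -174) + a = (-185 + 178)/(-174 + 178) + 1316 = -7/4 + 1316 = 5257/4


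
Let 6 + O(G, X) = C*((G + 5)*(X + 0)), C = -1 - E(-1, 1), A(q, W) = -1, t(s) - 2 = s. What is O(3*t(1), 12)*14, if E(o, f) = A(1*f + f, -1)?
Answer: -84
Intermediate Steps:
t(s) = 2 + s
E(o, f) = -1
C = 0 (C = -1 - 1*(-1) = -1 + 1 = 0)
O(G, X) = -6 (O(G, X) = -6 + 0*((G + 5)*(X + 0)) = -6 + 0*((5 + G)*X) = -6 + 0*(X*(5 + G)) = -6 + 0 = -6)
O(3*t(1), 12)*14 = -6*14 = -84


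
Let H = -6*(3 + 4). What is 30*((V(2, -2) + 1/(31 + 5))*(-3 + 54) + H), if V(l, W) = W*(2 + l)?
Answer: -26915/2 ≈ -13458.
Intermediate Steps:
H = -42 (H = -6*7 = -42)
30*((V(2, -2) + 1/(31 + 5))*(-3 + 54) + H) = 30*((-2*(2 + 2) + 1/(31 + 5))*(-3 + 54) - 42) = 30*((-2*4 + 1/36)*51 - 42) = 30*((-8 + 1/36)*51 - 42) = 30*(-287/36*51 - 42) = 30*(-4879/12 - 42) = 30*(-5383/12) = -26915/2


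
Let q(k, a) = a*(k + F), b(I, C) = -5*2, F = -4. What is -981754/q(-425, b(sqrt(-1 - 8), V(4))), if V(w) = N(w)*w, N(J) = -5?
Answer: -490877/2145 ≈ -228.85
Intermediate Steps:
V(w) = -5*w
b(I, C) = -10
q(k, a) = a*(-4 + k) (q(k, a) = a*(k - 4) = a*(-4 + k))
-981754/q(-425, b(sqrt(-1 - 8), V(4))) = -981754*(-1/(10*(-4 - 425))) = -981754/((-10*(-429))) = -981754/4290 = -981754*1/4290 = -490877/2145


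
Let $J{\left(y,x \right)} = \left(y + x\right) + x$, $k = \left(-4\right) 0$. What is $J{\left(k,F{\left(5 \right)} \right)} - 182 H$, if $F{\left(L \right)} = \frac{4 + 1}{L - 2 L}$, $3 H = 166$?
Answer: $- \frac{30218}{3} \approx -10073.0$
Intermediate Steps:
$H = \frac{166}{3}$ ($H = \frac{1}{3} \cdot 166 = \frac{166}{3} \approx 55.333$)
$F{\left(L \right)} = - \frac{5}{L}$ ($F{\left(L \right)} = \frac{5}{\left(-1\right) L} = 5 \left(- \frac{1}{L}\right) = - \frac{5}{L}$)
$k = 0$
$J{\left(y,x \right)} = y + 2 x$ ($J{\left(y,x \right)} = \left(x + y\right) + x = y + 2 x$)
$J{\left(k,F{\left(5 \right)} \right)} - 182 H = \left(0 + 2 \left(- \frac{5}{5}\right)\right) - \frac{30212}{3} = \left(0 + 2 \left(\left(-5\right) \frac{1}{5}\right)\right) - \frac{30212}{3} = \left(0 + 2 \left(-1\right)\right) - \frac{30212}{3} = \left(0 - 2\right) - \frac{30212}{3} = -2 - \frac{30212}{3} = - \frac{30218}{3}$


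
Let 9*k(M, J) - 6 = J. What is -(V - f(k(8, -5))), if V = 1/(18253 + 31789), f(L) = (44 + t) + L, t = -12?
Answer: 14462129/450378 ≈ 32.111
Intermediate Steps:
k(M, J) = ⅔ + J/9
f(L) = 32 + L (f(L) = (44 - 12) + L = 32 + L)
V = 1/50042 ≈ 1.9983e-5
-(V - f(k(8, -5))) = -(1/50042 - (32 + (⅔ + (⅑)*(-5)))) = -(1/50042 - (32 + (⅔ - 5/9))) = -(1/50042 - (32 + ⅑)) = -(1/50042 - 1*289/9) = -(1/50042 - 289/9) = -1*(-14462129/450378) = 14462129/450378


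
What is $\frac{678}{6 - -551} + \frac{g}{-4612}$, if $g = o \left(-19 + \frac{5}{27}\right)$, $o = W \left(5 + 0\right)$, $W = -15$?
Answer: $\frac{5267131}{5779989} \approx 0.91127$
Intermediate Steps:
$o = -75$ ($o = - 15 \left(5 + 0\right) = \left(-15\right) 5 = -75$)
$g = \frac{12700}{9}$ ($g = - 75 \left(-19 + \frac{5}{27}\right) = \left(-75\right) \left(- \frac{508}{27}\right) = \frac{12700}{9} \approx 1411.1$)
$\frac{678}{6 - -551} + \frac{g}{-4612} = \frac{678}{6 - -551} + \frac{12700}{9 \left(-4612\right)} = \frac{678}{6 + 551} + \frac{12700}{9} \left(- \frac{1}{4612}\right) = \frac{678}{557} - \frac{3175}{10377} = \frac{5267131}{5779989}$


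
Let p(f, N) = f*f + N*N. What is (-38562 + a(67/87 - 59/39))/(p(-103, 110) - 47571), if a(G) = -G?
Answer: 7268797/4686487 ≈ 1.5510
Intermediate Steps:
p(f, N) = N**2 + f**2 (p(f, N) = f**2 + N**2 = N**2 + f**2)
(-38562 + a(67/87 - 59/39))/(p(-103, 110) - 47571) = (-38562 - (67/87 - 59/39))/((110**2 + (-103)**2) - 47571) = (-38562 - (67*(1/87) - 59*1/39))/((12100 + 10609) - 47571) = (-38562 - (67/87 - 59/39))/(22709 - 47571) = (-38562 - 1*(-280/377))/(-24862) = (-38562 + 280/377)*(-1/24862) = -14537594/377*(-1/24862) = 7268797/4686487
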